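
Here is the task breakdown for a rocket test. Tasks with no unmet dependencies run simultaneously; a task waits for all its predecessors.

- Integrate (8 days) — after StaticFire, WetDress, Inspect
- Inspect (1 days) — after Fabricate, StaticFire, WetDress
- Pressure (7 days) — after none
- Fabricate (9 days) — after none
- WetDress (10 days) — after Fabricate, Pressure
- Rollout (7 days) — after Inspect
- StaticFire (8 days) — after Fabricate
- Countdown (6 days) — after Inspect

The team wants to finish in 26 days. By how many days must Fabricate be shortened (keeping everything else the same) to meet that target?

Current finish: 28 days; target: 26.
Fabricate is on every critical path, so each day cut from Fabricate cuts the finish by one (this holds down to a finish of 26).
Need 28 − 26 = 2 days off Fabricate → Fabricate becomes 7 days, finish becomes 26.

2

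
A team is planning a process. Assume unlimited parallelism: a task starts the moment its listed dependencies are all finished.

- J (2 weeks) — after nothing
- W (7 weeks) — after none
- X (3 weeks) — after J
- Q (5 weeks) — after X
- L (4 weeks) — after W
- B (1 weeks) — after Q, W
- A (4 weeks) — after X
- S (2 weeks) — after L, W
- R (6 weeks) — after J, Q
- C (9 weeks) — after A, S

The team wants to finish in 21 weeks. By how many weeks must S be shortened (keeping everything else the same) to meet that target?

Current finish: 22 weeks; target: 21.
S is on every critical path, so each week cut from S cuts the finish by one (this holds down to a finish of 21).
Need 22 − 21 = 1 week off S → S becomes 1 week, finish becomes 21.

1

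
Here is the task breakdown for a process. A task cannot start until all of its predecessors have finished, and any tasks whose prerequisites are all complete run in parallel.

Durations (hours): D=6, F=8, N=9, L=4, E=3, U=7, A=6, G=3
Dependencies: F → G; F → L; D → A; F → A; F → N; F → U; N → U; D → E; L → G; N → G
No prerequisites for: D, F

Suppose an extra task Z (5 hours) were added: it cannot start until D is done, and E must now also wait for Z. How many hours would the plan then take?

24

Originally the plan takes 24 hours.
With Z inserted, E now waits for max(D, Z).
New critical path: F→N→U = 8+9+7 = 24 ⇒ 24 hours.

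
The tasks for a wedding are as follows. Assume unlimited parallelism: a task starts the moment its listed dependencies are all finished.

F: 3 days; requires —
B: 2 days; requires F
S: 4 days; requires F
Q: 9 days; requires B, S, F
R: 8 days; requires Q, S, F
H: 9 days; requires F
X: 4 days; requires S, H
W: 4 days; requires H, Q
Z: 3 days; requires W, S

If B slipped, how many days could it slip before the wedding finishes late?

2

F→S→Q→R = 3+4+9+8 = 24 sets the makespan at 24 days.
Longest path through B: 22 days (earliest finish 5, latest finish 7).
Slack of B = 5 − 3 = 2 days.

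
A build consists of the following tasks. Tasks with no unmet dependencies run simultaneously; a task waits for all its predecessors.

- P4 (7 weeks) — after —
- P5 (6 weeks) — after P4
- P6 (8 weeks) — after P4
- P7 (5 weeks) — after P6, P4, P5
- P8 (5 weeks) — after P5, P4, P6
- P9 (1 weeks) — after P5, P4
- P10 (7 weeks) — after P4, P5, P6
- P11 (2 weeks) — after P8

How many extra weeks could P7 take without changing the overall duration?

2

The longest chain is P4→P6→P8→P11 = 7+8+5+2 = 22; overall finish 22 weeks.
P7 finishes as early as 20 and must finish by 22.
Float = 22 − 20 = 2.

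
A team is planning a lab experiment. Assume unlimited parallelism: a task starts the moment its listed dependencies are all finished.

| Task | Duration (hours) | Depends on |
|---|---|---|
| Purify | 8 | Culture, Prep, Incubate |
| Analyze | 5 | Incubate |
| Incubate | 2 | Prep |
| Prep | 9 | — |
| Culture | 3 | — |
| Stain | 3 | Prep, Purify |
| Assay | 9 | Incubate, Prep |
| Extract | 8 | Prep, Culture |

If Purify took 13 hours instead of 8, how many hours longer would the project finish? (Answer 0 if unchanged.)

5

Actual critical path: Prep→Incubate→Purify→Stain = 9+2+8+3 = 22 ⇒ 22 hours.
Since Purify is critical, the +5 change carries straight to that chain (now 27 hours).
That remains the longest chain; total 27 hours.
Change in finish: 27 − 22 = +5 hours.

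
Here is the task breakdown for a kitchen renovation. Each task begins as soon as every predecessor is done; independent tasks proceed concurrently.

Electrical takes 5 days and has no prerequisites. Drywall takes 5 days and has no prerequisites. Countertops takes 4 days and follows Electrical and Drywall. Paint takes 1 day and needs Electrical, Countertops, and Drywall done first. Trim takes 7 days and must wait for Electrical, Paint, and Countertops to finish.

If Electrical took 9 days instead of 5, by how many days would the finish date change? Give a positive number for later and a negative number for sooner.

Actual critical path: Electrical→Countertops→Paint→Trim = 5+4+1+7 = 17 ⇒ 17 days.
Since Electrical is critical, the +4 change carries straight to that chain (now 21 days).
No other chain overtakes it, so the finish is 21 days.
Change in finish: 21 − 17 = +4 days.

4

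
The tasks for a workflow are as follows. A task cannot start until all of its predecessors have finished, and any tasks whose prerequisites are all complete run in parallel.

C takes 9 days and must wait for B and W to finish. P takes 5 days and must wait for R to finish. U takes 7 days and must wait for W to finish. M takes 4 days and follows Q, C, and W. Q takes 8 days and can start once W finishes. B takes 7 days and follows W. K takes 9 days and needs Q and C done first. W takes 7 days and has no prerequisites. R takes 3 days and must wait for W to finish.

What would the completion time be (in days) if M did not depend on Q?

Original critical path: W→B→C→K = 7+7+9+9 = 32 ⇒ 32 days.
Dropping Q→M doesn't change M's earliest start (23); another predecessor still binds.
New critical path: W→B→C→K = 7+7+9+9 = 32 ⇒ 32 days.

32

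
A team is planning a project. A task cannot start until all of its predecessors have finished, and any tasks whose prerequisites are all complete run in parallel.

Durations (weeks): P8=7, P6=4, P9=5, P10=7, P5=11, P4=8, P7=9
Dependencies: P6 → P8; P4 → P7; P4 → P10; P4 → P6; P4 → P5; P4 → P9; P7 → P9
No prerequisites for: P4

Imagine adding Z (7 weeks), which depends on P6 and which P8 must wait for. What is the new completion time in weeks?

Originally the schedule takes 22 weeks.
With Z inserted, P8 now waits for max(P6, Z).
New critical path: P4→P6→Z→P8 = 8+4+7+7 = 26 ⇒ 26 weeks.

26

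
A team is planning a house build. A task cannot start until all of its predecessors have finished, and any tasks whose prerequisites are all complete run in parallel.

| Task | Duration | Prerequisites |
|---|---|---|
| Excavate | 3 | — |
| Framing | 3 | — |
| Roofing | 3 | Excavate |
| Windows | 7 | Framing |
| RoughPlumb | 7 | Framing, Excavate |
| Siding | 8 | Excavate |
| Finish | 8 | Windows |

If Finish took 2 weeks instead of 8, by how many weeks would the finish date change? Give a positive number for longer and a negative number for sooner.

-6

Actual critical path: Framing→Windows→Finish = 3+7+8 = 18 ⇒ 18 weeks.
Finish is on the critical path; changing it to 2 makes that path 12 weeks.
The critical path is still Framing→Windows→Finish; finish is now 12 weeks.
Change in finish: 12 − 18 = -6 weeks.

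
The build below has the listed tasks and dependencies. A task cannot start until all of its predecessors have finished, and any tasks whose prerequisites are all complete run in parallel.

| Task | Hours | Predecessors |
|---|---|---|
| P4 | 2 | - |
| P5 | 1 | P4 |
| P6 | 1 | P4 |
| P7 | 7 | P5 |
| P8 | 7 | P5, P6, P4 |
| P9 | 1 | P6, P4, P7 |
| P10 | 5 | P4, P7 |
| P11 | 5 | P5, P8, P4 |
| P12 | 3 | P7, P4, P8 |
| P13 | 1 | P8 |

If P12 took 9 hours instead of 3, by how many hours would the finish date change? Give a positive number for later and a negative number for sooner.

4

The binding path is P4→P5→P7→P10 = 2+1+7+5 = 15; finish at 15 hours.
The longest path through P12 is only 13 hours, so P12 has float 2.
Now P4→P5→P7→P12 = 2+1+7+9 = 19 is longest, so the finish becomes 19 hours.
Change in finish: 19 − 15 = +4 hours.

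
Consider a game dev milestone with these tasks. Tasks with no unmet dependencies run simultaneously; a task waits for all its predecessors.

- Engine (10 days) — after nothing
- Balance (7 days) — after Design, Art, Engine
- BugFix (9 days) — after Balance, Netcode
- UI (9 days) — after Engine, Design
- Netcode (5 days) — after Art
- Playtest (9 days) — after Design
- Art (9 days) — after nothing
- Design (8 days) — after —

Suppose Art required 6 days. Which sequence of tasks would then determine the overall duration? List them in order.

The binding path is Engine→Balance→BugFix = 10+7+9 = 26; finish at 26 days.
Art is off the critical path — its longest chain is 25 days, giving 1 of slack.
No other chain overtakes it, so the finish is 26 days.

Engine, Balance, BugFix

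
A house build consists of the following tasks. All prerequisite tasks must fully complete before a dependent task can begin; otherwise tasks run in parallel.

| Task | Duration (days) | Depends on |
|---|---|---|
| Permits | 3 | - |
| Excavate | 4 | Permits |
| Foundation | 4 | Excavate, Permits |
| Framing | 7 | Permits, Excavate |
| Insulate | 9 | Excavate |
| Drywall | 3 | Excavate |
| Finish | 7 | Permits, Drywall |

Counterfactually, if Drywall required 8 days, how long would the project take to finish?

Actual critical path: Permits→Excavate→Drywall→Finish = 3+4+3+7 = 17 ⇒ 17 days.
Since Drywall is critical, the +5 change carries straight to that chain (now 22 days).
No other chain overtakes it, so the finish is 22 days.

22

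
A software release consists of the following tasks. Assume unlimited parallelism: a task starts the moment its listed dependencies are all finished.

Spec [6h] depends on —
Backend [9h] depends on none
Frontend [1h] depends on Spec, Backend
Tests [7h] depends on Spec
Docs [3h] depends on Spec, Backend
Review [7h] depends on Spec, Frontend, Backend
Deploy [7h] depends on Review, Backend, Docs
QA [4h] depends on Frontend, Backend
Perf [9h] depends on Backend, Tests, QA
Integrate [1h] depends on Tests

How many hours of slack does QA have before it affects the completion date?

Critical path: Backend→Frontend→Review→Deploy = 9+1+7+7 = 24, so the finish is 24 hours.
Longest path through QA: 23 hours (earliest finish 14, latest finish 15).
So QA can slip 15 − 14 = 1 hour.

1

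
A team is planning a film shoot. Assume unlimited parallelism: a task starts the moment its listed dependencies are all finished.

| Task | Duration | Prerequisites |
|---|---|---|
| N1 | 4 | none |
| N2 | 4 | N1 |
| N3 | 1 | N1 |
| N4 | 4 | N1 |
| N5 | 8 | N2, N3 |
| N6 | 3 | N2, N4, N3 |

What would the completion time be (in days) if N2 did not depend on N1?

Before: longest chain N1→N2→N5 = 4+4+8 = 16, finish 16.
Without N1→N2, N2's earliest start moves from 4 to 0.
After: N1→N3→N5 = 4+1+8 = 13 → 13 days.

13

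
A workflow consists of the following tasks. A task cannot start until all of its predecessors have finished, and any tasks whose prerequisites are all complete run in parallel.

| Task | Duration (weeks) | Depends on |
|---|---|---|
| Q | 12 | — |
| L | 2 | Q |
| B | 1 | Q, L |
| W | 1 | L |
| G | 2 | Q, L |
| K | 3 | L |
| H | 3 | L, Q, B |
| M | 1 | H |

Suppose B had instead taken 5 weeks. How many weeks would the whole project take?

The binding path is Q→L→B→H→M = 12+2+1+3+1 = 19; finish at 19 weeks.
B lies on that path, so at 5 weeks the path becomes 23 weeks.
No other chain overtakes it, so the finish is 23 weeks.

23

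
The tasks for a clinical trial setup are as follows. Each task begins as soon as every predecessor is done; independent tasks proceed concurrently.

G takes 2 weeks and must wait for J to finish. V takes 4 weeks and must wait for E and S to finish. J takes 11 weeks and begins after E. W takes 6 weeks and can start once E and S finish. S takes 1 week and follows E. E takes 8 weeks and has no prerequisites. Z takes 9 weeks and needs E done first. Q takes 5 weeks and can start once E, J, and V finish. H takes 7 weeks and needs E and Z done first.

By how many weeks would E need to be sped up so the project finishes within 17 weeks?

Current finish: 24 weeks; target: 17.
E is on every critical path, so each week cut from E cuts the finish by one (this holds down to a finish of 17).
Need 24 − 17 = 7 weeks off E → E becomes 1 week, finish becomes 17.

7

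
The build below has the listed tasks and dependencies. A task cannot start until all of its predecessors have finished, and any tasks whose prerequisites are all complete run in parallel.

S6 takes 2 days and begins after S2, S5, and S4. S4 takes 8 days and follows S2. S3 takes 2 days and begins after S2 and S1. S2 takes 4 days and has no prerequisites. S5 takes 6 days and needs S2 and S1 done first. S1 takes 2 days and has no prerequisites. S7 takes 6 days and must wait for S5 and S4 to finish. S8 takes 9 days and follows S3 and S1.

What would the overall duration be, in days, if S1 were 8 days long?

20

Actual critical path: S2→S4→S7 = 4+8+6 = 18 ⇒ 18 days.
S1 is off the critical path — its longest chain is 14 days, giving 4 of slack.
Now S1→S5→S7 = 8+6+6 = 20 is longest, so the finish becomes 20 days.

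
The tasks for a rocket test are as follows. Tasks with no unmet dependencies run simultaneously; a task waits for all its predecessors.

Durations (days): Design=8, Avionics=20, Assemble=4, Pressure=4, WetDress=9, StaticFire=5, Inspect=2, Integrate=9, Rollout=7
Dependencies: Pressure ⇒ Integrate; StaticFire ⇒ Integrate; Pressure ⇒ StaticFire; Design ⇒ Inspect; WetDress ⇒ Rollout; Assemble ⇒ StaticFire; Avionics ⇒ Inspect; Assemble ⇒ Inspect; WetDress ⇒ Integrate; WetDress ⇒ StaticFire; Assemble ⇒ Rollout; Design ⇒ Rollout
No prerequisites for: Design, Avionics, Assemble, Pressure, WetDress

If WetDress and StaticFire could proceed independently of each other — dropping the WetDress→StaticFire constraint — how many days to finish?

22

Before: longest chain WetDress→StaticFire→Integrate = 9+5+9 = 23, finish 23.
Without WetDress→StaticFire, StaticFire's earliest start moves from 9 to 4.
The longest chain is now Avionics→Inspect = 20+2 = 22, so the schedule takes 22 days.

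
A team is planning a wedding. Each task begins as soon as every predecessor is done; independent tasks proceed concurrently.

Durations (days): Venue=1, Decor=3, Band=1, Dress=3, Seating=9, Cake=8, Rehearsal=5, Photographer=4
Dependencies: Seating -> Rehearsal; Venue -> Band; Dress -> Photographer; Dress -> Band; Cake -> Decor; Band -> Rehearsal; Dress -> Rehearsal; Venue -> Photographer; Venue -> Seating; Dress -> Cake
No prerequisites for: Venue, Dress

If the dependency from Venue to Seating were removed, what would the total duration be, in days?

With the dependency in place, Venue→Seating→Rehearsal = 1+9+5 = 15 sets the finish at 15 days.
Without Venue→Seating, Seating's earliest start moves from 1 to 0.
The longest chain is now Dress→Cake→Decor = 3+8+3 = 14, so the plan takes 14 days.

14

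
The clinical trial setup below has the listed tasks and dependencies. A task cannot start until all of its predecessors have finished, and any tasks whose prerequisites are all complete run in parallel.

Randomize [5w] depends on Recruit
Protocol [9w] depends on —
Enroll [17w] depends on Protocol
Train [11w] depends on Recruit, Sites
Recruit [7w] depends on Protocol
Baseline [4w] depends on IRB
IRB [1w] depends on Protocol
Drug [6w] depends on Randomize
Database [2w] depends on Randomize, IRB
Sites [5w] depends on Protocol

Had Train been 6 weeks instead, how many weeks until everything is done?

Critical path before the change: Protocol→Recruit→Train = 9+7+11 = 27 giving 27 weeks.
Train lies on that path, so at 6 weeks the path becomes 22 weeks.
The binding chain switches to Protocol→Recruit→Randomize→Drug = 9+7+5+6 = 27; finish 27 weeks.

27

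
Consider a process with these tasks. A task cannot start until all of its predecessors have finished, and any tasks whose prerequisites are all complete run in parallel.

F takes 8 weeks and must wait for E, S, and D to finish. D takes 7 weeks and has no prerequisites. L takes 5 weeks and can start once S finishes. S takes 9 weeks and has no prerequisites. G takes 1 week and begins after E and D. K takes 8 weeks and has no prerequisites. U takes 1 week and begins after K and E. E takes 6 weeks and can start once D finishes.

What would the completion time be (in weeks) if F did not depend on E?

17

Original critical path: D→E→F = 7+6+8 = 21 ⇒ 21 weeks.
Without E→F, F's earliest start moves from 13 to 9.
After: S→F = 9+8 = 17 → 17 weeks.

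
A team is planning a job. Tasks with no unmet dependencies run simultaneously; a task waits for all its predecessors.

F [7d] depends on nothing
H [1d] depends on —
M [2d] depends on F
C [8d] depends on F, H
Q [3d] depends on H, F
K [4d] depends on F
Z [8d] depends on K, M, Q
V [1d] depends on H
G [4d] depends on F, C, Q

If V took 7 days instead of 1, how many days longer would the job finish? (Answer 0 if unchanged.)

Baseline: F→C→G = 7+8+4 = 19 → 19 days.
V is off the critical path — its longest chain is 2 days, giving 17 of slack.
That remains the longest chain; total 19 days.
Change in finish: 19 − 19 = +0 days.

0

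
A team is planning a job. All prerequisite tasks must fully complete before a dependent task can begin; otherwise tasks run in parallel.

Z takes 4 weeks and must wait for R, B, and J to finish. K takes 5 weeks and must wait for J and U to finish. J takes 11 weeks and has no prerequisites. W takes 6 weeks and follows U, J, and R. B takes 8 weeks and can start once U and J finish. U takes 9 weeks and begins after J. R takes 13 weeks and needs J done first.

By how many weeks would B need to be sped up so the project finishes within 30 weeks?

Current finish: 32 weeks; target: 30.
B is on every critical path, so each week cut from B cuts the finish by one (this holds down to a finish of 30).
Need 32 − 30 = 2 weeks off B → B becomes 6 weeks, finish becomes 30.

2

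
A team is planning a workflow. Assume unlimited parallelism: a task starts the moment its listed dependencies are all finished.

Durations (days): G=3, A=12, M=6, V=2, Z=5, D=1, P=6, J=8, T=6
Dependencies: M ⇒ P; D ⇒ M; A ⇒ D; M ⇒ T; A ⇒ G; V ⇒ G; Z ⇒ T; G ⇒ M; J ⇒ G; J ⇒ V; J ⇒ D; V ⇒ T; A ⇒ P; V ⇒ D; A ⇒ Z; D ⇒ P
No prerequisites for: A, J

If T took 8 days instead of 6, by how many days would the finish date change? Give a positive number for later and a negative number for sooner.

2

The binding path is A→G→M→T = 12+3+6+6 = 27; finish at 27 days.
T lies on that path, so at 8 days the path becomes 29 days.
That remains the longest chain; total 29 days.
Change in finish: 29 − 27 = +2 days.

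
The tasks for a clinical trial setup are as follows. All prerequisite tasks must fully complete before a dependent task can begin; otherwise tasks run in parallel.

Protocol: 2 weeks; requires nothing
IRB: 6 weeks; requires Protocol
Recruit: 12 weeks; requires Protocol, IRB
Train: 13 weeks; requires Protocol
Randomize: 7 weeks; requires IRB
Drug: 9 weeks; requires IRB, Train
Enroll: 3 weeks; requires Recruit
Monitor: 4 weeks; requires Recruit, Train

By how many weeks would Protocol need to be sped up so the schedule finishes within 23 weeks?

Current finish: 24 weeks; target: 23.
Protocol is on every critical path, so each week cut from Protocol cuts the finish by one (this holds down to a finish of 23).
Need 24 − 23 = 1 week off Protocol → Protocol becomes 1 week, finish becomes 23.

1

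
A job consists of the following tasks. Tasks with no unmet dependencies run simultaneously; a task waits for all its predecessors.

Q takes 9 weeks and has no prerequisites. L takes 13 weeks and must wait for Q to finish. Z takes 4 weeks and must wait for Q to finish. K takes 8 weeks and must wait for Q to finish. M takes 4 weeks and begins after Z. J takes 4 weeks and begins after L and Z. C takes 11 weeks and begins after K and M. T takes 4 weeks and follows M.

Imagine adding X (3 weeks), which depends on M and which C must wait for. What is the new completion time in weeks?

31

Originally the schedule takes 28 weeks.
With X inserted, C now waits for max(K, M, X).
New critical path: Q→Z→M→X→C = 9+4+4+3+11 = 31 ⇒ 31 weeks.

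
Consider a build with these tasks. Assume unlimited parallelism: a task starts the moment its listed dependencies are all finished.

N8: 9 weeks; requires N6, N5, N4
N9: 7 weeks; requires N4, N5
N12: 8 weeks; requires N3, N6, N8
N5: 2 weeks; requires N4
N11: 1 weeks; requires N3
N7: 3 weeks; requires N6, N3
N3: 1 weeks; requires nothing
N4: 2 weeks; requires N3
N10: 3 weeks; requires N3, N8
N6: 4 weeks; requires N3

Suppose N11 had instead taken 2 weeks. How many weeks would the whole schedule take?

As given, the longest chain is N3→N4→N5→N8→N12 = 1+2+2+9+8 = 22, so the finish is 22 weeks.
The longest path through N11 is only 2 weeks, so N11 has float 20.
That remains the longest chain; total 22 weeks.

22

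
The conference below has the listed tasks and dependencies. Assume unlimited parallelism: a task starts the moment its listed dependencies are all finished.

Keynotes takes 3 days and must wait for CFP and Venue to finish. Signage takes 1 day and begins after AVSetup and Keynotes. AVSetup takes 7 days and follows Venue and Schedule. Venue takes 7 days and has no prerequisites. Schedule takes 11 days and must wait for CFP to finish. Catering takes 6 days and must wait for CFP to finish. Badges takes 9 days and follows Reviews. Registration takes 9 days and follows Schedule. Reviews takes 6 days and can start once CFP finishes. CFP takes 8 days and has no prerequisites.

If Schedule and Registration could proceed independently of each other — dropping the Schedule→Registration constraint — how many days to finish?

27

Original critical path: CFP→Schedule→Registration = 8+11+9 = 28 ⇒ 28 days.
Without Schedule→Registration, Registration's earliest start moves from 19 to 0.
New critical path: CFP→Schedule→AVSetup→Signage = 8+11+7+1 = 27 ⇒ 27 days.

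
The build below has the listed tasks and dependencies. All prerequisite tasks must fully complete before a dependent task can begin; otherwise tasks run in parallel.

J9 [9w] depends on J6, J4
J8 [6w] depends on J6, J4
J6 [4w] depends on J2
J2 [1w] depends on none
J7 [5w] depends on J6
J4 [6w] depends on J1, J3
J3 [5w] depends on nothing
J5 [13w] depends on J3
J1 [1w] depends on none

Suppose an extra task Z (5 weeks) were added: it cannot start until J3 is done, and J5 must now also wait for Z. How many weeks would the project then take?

Originally the project takes 20 weeks.
With Z inserted, J5 now waits for max(J3, Z).
New critical path: J3→Z→J5 = 5+5+13 = 23 ⇒ 23 weeks.

23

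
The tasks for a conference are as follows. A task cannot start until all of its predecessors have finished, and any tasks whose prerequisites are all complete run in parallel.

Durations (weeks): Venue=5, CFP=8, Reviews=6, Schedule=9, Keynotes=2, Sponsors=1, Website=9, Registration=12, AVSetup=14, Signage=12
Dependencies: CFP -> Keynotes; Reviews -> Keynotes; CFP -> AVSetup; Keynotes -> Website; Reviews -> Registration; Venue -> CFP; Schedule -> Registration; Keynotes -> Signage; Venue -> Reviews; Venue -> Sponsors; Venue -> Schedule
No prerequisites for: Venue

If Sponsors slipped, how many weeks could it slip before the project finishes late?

21

The longest chain is Venue→CFP→Keynotes→Signage = 5+8+2+12 = 27; overall finish 27 weeks.
The longest chain containing Sponsors totals 6 weeks.
Slack of Sponsors = 26 − 5 = 21 weeks.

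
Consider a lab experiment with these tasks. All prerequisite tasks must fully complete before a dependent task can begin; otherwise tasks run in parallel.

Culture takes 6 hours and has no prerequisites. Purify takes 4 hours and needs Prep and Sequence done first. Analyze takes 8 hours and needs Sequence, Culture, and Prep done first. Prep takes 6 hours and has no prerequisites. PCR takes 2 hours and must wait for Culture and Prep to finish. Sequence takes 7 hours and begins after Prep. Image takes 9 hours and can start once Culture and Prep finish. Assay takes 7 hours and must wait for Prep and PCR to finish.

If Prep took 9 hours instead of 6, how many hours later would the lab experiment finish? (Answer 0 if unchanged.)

Baseline: Prep→Sequence→Analyze = 6+7+8 = 21 → 21 hours.
Prep lies on that path, so at 9 hours the path becomes 24 hours.
That remains the longest chain; total 24 hours.
Change in finish: 24 − 21 = +3 hours.

3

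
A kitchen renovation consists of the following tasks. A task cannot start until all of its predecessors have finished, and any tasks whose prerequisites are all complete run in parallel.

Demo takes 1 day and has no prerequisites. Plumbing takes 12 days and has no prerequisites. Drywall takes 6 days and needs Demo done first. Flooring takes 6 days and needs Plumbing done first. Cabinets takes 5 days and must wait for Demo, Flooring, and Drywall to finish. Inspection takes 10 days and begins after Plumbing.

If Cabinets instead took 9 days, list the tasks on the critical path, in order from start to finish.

Plumbing, Flooring, Cabinets

Actual critical path: Plumbing→Flooring→Cabinets = 12+6+5 = 23 ⇒ 23 days.
Cabinets lies on that path, so at 9 days the path becomes 27 days.
That remains the longest chain; total 27 days.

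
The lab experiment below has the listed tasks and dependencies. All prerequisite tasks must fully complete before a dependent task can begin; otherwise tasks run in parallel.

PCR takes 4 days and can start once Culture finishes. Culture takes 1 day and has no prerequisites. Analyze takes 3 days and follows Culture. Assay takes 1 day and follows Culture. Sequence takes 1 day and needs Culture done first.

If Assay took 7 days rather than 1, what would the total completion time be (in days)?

8

Actual critical path: Culture→PCR = 1+4 = 5 ⇒ 5 days.
Assay is off the critical path — its longest chain is 2 days, giving 3 of slack.
Now Culture→Assay = 1+7 = 8 is longest, so the finish becomes 8 days.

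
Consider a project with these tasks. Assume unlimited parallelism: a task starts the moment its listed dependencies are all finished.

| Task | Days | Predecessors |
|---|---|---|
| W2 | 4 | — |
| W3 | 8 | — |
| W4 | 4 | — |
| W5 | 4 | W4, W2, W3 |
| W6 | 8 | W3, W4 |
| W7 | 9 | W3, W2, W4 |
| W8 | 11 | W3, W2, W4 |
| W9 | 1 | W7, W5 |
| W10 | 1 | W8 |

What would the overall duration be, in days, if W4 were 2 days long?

20

Critical path before the change: W3→W8→W10 = 8+11+1 = 20 giving 20 days.
W4 is off the critical path — its longest chain is 16 days, giving 4 of slack.
The critical path is still W3→W8→W10; finish is now 20 days.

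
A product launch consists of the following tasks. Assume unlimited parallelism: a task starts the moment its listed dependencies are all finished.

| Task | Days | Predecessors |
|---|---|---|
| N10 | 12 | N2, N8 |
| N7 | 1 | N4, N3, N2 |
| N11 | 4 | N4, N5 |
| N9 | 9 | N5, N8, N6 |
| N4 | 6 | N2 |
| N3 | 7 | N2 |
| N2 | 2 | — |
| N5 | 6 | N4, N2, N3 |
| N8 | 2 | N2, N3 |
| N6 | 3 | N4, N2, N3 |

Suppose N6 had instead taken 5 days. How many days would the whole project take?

The binding path is N2→N3→N5→N9 = 2+7+6+9 = 24; finish at 24 days.
The longest path through N6 is only 21 days, so N6 has float 3.
The critical path is still N2→N3→N5→N9; finish is now 24 days.

24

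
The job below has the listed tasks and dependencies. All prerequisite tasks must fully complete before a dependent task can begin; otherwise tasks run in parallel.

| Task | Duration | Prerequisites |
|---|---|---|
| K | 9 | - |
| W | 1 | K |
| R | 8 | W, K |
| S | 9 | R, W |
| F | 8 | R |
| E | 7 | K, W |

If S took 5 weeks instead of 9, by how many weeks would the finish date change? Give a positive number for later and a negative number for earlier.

The binding path is K→W→R→S = 9+1+8+9 = 27; finish at 27 weeks.
Since S is critical, the -4 change carries straight to that chain (now 23 weeks).
Now K→W→R→F = 9+1+8+8 = 26 is longest, so the finish becomes 26 weeks.
Change in finish: 26 − 27 = -1 weeks.

-1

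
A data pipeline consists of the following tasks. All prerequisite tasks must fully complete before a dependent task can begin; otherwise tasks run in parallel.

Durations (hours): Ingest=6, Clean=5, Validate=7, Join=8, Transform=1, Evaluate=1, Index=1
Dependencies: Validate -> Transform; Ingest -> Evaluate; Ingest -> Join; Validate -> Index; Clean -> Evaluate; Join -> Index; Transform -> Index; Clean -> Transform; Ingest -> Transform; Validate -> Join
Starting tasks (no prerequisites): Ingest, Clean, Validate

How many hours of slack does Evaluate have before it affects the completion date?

The longest chain is Validate→Join→Index = 7+8+1 = 16; overall finish 16 hours.
Longest path through Evaluate: 7 hours (earliest finish 7, latest finish 16).
So Evaluate can slip 16 − 7 = 9 hours.

9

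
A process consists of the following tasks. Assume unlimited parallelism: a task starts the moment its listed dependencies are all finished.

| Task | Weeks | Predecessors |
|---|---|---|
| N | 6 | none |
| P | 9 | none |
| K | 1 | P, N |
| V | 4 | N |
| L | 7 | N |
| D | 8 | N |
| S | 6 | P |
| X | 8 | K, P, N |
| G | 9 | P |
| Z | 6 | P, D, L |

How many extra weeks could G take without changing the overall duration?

The longest chain is N→D→Z = 6+8+6 = 20; overall finish 20 weeks.
G finishes as early as 18 and must finish by 20.
Float = 20 − 18 = 2.

2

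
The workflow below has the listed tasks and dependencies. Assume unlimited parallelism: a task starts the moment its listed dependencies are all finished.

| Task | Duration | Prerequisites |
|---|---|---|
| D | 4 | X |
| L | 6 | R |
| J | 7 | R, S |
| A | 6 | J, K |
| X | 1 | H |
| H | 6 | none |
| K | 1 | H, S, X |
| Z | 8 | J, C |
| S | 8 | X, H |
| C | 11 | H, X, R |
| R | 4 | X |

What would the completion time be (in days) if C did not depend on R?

Original critical path: H→X→S→J→Z = 6+1+8+7+8 = 30 ⇒ 30 days.
Without R→C, C's earliest start moves from 11 to 7.
The longest chain is now H→X→S→J→Z = 6+1+8+7+8 = 30, so the project takes 30 days.

30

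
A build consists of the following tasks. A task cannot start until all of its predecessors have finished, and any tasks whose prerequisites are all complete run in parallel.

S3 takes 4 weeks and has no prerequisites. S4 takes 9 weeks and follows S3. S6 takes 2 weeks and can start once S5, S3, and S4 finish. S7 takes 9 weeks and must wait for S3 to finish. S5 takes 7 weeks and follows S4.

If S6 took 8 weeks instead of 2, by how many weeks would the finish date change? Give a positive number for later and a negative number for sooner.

The binding path is S3→S4→S5→S6 = 4+9+7+2 = 22; finish at 22 weeks.
S6 lies on that path, so at 8 weeks the path becomes 28 weeks.
That remains the longest chain; total 28 weeks.
Change in finish: 28 − 22 = +6 weeks.

6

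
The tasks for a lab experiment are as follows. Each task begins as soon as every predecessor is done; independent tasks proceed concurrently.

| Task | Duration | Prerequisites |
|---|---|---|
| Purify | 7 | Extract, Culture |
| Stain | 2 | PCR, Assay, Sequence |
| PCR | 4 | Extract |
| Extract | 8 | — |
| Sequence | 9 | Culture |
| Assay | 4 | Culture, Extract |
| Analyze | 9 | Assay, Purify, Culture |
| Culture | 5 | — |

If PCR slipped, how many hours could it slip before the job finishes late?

Extract→Purify→Analyze = 8+7+9 = 24 sets the makespan at 24 hours.
The longest chain containing PCR totals 14 hours.
Slack of PCR = 18 − 8 = 10 hours.

10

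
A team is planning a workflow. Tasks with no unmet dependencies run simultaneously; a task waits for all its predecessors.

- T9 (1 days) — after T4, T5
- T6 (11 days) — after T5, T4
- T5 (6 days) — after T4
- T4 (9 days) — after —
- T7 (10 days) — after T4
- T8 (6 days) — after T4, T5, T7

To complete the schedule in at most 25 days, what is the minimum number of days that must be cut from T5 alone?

1

Current finish: 26 days; target: 25.
T5 is on every critical path, so each day cut from T5 cuts the finish by one (this holds down to a finish of 25).
Need 26 − 25 = 1 day off T5 → T5 becomes 5 days, finish becomes 25.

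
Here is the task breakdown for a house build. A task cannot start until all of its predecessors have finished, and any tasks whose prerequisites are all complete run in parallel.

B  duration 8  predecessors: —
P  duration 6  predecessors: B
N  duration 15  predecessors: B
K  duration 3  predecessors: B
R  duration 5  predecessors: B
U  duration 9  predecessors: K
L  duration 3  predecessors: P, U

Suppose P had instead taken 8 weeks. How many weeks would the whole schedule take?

Actual critical path: B→N = 8+15 = 23 ⇒ 23 weeks.
P is off the critical path — its longest chain is 17 weeks, giving 6 of slack.
That remains the longest chain; total 23 weeks.

23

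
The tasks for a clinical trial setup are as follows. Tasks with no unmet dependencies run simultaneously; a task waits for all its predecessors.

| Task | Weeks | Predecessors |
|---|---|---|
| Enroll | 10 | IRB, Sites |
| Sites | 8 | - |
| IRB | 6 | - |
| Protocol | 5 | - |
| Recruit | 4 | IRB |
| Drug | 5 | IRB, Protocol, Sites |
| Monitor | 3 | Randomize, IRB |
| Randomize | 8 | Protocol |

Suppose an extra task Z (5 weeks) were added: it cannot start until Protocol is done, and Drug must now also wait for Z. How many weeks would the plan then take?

Originally the plan takes 18 weeks.
With Z inserted, Drug now waits for max(IRB, Protocol, Sites, Z).
New critical path: Sites→Enroll = 8+10 = 18 ⇒ 18 weeks.

18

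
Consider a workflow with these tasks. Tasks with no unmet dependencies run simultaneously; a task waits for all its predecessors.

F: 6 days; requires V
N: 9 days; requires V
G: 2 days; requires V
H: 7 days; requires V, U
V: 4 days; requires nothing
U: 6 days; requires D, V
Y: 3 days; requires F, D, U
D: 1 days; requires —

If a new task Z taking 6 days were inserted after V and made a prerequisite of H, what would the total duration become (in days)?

17

Originally the schedule takes 17 days.
With Z inserted, H now waits for max(V, U, Z).
New critical path: V→Z→H = 4+6+7 = 17 ⇒ 17 days.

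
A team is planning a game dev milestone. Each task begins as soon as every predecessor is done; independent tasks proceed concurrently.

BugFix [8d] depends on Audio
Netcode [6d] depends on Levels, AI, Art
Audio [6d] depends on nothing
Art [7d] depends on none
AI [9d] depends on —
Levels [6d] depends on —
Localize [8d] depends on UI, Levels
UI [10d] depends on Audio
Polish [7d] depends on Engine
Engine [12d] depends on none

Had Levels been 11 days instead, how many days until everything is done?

Critical path before the change: Audio→UI→Localize = 6+10+8 = 24 giving 24 days.
Levels has 10 days of float (longest path through it is 14).
That remains the longest chain; total 24 days.

24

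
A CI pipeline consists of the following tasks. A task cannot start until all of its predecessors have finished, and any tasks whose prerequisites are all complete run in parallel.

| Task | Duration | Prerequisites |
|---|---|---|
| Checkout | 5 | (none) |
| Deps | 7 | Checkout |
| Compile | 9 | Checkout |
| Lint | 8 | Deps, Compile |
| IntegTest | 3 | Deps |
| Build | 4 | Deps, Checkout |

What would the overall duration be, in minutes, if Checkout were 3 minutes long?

Baseline: Checkout→Compile→Lint = 5+9+8 = 22 → 22 minutes.
Checkout lies on that path, so at 3 minutes the path becomes 20 minutes.
No other chain overtakes it, so the finish is 20 minutes.

20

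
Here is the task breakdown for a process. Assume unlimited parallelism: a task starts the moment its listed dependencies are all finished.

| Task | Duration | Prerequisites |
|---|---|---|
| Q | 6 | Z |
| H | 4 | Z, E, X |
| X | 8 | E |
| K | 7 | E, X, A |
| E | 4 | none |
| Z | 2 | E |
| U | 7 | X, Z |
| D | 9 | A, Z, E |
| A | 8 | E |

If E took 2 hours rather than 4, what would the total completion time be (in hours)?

The binding path is E→A→D = 4+8+9 = 21; finish at 21 hours.
Since E is critical, the -2 change carries straight to that chain (now 19 hours).
That remains the longest chain; total 19 hours.

19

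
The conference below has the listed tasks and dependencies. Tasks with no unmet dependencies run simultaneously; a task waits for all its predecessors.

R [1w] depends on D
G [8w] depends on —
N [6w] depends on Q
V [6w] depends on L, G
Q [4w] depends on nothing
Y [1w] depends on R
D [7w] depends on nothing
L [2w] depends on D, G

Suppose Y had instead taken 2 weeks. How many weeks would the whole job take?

Baseline: G→L→V = 8+2+6 = 16 → 16 weeks.
Y has 7 weeks of float (longest path through it is 9).
The critical path is still G→L→V; finish is now 16 weeks.

16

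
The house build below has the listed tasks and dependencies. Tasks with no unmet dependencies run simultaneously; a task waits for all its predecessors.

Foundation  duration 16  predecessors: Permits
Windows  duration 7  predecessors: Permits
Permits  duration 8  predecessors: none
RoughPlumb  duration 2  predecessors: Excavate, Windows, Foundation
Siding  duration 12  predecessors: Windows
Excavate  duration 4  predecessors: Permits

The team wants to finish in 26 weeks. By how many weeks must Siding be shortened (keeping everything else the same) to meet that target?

Current finish: 27 weeks; target: 26.
Siding is on every critical path, so each week cut from Siding cuts the finish by one (this holds down to a finish of 26).
Need 27 − 26 = 1 week off Siding → Siding becomes 11 weeks, finish becomes 26.

1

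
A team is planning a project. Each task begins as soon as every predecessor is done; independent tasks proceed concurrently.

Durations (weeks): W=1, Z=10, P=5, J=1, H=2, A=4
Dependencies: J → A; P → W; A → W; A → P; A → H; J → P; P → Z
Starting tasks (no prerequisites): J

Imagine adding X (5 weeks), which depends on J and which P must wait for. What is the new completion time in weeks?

21

Originally the project takes 20 weeks.
With X inserted, P now waits for max(J, A, X).
New critical path: J→X→P→Z = 1+5+5+10 = 21 ⇒ 21 weeks.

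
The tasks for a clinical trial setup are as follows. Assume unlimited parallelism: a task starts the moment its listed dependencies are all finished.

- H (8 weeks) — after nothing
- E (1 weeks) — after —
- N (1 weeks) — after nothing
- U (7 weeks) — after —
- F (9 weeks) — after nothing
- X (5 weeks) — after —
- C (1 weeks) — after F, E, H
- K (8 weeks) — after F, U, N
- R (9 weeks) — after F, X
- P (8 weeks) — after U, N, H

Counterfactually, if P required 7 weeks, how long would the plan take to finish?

Actual critical path: F→R = 9+9 = 18 ⇒ 18 weeks.
P has 2 weeks of float (longest path through it is 16).
The critical path is still F→R; finish is now 18 weeks.

18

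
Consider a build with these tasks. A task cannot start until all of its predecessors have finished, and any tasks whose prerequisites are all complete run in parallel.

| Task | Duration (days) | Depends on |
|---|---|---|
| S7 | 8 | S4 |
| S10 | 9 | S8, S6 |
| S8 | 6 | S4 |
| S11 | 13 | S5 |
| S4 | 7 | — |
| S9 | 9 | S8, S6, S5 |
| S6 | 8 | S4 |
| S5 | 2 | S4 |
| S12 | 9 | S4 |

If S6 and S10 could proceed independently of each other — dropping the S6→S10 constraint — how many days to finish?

24

Before: longest chain S4→S6→S9 = 7+8+9 = 24, finish 24.
Without S6→S10, S10's earliest start moves from 15 to 13.
The longest chain is now S4→S6→S9 = 7+8+9 = 24, so the job takes 24 days.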